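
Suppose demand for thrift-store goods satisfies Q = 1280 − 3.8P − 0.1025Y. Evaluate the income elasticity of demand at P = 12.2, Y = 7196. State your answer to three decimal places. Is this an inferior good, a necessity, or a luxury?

-1.487 (inferior good)

At P = 12.2, Y = 7196: Q = 496.050.
Holding P constant, ∂Q/∂Y = −0.1025.
η_Y = (∂Q/∂Y)·(Y/Q) = -0.1025 × (7196/496.050) = -1.487.
Since η < 0, this is an inferior good.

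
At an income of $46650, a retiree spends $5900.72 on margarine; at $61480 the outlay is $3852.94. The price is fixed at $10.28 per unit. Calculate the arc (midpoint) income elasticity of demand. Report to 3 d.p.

-1.531

With a constant price, Q₁ = 5900.72/10.28 = 574.000 and Q₂ = 3852.94/10.28 = 374.800 (equivalently, work directly with expenditure since P cancels).
Midpoint %ΔQ = (3852.94 − 5900.72)/4876.83 = -0.41990; midpoint %ΔI = (61480 − 46650)/54065 = 0.27430.
η = -0.41990 / 0.27430 = -1.531.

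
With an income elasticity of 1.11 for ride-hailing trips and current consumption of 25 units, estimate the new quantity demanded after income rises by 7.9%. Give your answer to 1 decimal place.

27.2

%ΔQ ≈ η × %ΔI = 1.11 × 7.9% = 8.769%.
New Q ≈ 25 × (1 + 0.08769) = 27.2.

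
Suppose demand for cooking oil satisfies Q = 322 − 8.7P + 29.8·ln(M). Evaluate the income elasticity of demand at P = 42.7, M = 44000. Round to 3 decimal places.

At P = 42.7, M = 44000: Q = 269.130.
Holding P constant, ∂Q/∂M = 29.8/M = 0.000677273.
η_M = (∂Q/∂M)·(M/Q) = 0.000677273 × (44000/269.130) = 0.111.

0.111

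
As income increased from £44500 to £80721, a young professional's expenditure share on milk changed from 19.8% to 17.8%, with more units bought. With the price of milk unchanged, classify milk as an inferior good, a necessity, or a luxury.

Quantity rises but the budget share falls as income rises, so 0 < η < 1.

necessity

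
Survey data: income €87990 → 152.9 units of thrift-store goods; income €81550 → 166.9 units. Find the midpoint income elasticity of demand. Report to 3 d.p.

-1.152

ΔQ = 166.9 − 152.9 = 14; midpoint Q̄ = (152.9 + 166.9)/2 = 159.9.
ΔI = 81550 − 87990 = -6440; midpoint Ī = (87990 + 81550)/2 = 84770.
η = (ΔQ/Q̄) ÷ (ΔI/Ī) = (14/159.9) ÷ (-6440/84770) = -1.152.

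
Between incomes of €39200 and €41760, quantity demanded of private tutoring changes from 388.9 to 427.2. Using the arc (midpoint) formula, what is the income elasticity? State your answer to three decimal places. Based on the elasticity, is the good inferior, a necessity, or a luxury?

1.484 (luxury)

ΔQ = 427.2 − 388.9 = 38.3; midpoint Q̄ = (388.9 + 427.2)/2 = 408.05.
ΔI = 41760 − 39200 = 2560; midpoint Ī = (39200 + 41760)/2 = 40480.
η = (ΔQ/Q̄) ÷ (ΔI/Ī) = (38.3/408.05) ÷ (2560/40480) = 1.484.
η > 1 ⇒ luxury.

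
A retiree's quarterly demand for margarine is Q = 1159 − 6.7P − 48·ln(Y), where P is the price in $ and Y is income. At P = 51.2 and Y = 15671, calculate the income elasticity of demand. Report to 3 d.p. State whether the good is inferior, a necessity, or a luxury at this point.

At P = 51.2, Y = 15671: Q = 352.301.
Holding P constant, ∂Q/∂Y = -48/Y = -0.00306298.
η_Y = (∂Q/∂Y)·(Y/Q) = -0.00306298 × (15671/352.301) = -0.136.
Since η < 0, this is an inferior good.

-0.136 (inferior good)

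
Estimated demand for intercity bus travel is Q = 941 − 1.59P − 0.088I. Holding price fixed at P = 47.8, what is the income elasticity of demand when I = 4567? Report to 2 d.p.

At P = 47.8, I = 4567: Q = 463.102.
Holding P constant, ∂Q/∂I = −0.088.
η_I = (∂Q/∂I)·(I/Q) = -0.088 × (4567/463.102) = -0.87.

-0.87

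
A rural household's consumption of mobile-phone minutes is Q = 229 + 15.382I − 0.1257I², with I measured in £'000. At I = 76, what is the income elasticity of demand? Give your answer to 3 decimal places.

At I = 76: Q = 671.9888.
dQ/dI = 15.382 − 0.2514I = -3.72440.
η = (dQ/dI)·(I/Q) = -3.72440 × (76/671.9888) = -0.421.

-0.421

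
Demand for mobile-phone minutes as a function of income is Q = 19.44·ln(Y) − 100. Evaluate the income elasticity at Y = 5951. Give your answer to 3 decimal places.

0.282

At Y = 5951: Q = 68.959.
dQ/dY = 19.44/Y = 0.00326668 at this income.
η = (dQ/dY)·(Y/Q) = 0.00326668 × (5951/68.959) = 0.282.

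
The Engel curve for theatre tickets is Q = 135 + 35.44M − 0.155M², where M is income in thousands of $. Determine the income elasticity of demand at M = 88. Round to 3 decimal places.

At M = 88: Q = 2053.4000.
dQ/dM = 35.44 − 0.31M = 8.16000.
η = (dQ/dM)·(M/Q) = 8.16000 × (88/2053.4000) = 0.350.

0.350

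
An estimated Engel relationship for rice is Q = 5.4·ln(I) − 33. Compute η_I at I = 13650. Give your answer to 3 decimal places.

0.293

At I = 13650: Q = 18.416.
dQ/dI = 5.4/I = 0.000395604 at this income.
η = (dQ/dI)·(I/Q) = 0.000395604 × (13650/18.416) = 0.293.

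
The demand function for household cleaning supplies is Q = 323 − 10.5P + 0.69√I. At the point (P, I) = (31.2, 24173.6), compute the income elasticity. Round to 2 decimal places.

At P = 31.2, I = 24173.6: Q = 102.680.
Holding P constant, ∂Q/∂I = 0.69/(2√I) = 0.00221895.
η_I = (∂Q/∂I)·(I/Q) = 0.00221895 × (24173.6/102.680) = 0.52.

0.52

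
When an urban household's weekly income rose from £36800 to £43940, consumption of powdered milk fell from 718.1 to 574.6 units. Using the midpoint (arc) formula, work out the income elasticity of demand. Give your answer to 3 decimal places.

-1.255

ΔQ = 574.6 − 718.1 = -143.5; midpoint Q̄ = (718.1 + 574.6)/2 = 646.35.
ΔI = 43940 − 36800 = 7140; midpoint Ī = (36800 + 43940)/2 = 40370.
η = (ΔQ/Q̄) ÷ (ΔI/Ī) = (-143.5/646.35) ÷ (7140/40370) = -1.255.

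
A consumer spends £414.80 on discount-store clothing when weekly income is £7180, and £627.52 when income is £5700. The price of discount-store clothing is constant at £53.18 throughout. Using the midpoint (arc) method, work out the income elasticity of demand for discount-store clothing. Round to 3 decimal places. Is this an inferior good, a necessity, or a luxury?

-1.776 (inferior good)

With a constant price, Q₁ = 414.80/53.18 = 7.800 and Q₂ = 627.52/53.18 = 11.800 (equivalently, work directly with expenditure since P cancels).
Midpoint %ΔQ = (627.52 − 414.80)/521.16 = 0.40817; midpoint %ΔI = (5700 − 7180)/6440 = -0.22981.
η = 0.40817 / -0.22981 = -1.776.
η < 0 ⇒ inferior good.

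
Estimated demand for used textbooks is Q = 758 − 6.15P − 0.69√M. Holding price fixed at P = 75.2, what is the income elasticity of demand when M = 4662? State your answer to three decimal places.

-0.095

At P = 75.2, M = 4662: Q = 248.408.
Holding P constant, ∂Q/∂M = -0.69/(2√M) = -0.00505281.
η_M = (∂Q/∂M)·(M/Q) = -0.00505281 × (4662/248.408) = -0.095.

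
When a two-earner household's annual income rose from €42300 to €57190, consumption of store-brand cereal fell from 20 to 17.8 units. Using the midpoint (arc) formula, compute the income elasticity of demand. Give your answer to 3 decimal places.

ΔQ = 17.8 − 20 = -2.2; midpoint Q̄ = (20 + 17.8)/2 = 18.9.
ΔI = 57190 − 42300 = 14890; midpoint Ī = (42300 + 57190)/2 = 49745.
η = (ΔQ/Q̄) ÷ (ΔI/Ī) = (-2.2/18.9) ÷ (14890/49745) = -0.389.

-0.389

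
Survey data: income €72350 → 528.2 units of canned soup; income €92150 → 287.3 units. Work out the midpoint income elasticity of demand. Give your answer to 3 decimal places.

ΔQ = 287.3 − 528.2 = -240.9; midpoint Q̄ = (528.2 + 287.3)/2 = 407.75.
ΔI = 92150 − 72350 = 19800; midpoint Ī = (72350 + 92150)/2 = 82250.
η = (ΔQ/Q̄) ÷ (ΔI/Ī) = (-240.9/407.75) ÷ (19800/82250) = -2.454.

-2.454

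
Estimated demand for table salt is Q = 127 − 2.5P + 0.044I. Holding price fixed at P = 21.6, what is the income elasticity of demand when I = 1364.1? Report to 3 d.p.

At P = 21.6, I = 1364.1: Q = 133.020.
Holding P constant, ∂Q/∂I = 0.044.
η_I = (∂Q/∂I)·(I/Q) = 0.044 × (1364.1/133.020) = 0.451.

0.451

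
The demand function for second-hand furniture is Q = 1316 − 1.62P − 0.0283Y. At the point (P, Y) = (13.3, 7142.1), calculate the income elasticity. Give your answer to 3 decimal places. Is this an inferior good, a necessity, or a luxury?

-0.185 (inferior good)

At P = 13.3, Y = 7142.1: Q = 1092.333.
Holding P constant, ∂Q/∂Y = −0.0283.
η_Y = (∂Q/∂Y)·(Y/Q) = -0.0283 × (7142.1/1092.333) = -0.185.
Since η < 0, this is an inferior good.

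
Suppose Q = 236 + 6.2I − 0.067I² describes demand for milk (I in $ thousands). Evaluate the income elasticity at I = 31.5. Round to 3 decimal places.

0.171

At I = 31.5: Q = 364.8193.
dQ/dI = 6.2 − 0.134I = 1.97900.
η = (dQ/dI)·(I/Q) = 1.97900 × (31.5/364.8193) = 0.171.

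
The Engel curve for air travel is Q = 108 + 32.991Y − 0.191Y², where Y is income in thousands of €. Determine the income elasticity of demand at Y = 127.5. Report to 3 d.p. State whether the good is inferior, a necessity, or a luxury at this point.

-1.657 (inferior good)

At Y = 127.5: Q = 1209.4088.
dQ/dY = 32.991 − 0.382Y = -15.71400.
η = (dQ/dY)·(Y/Q) = -15.71400 × (127.5/1209.4088) = -1.657.
η < 0 ⇒ inferior good.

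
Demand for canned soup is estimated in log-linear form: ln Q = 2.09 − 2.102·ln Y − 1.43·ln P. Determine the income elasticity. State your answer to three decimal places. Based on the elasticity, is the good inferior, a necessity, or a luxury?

-2.102 (inferior good)

In a log-linear demand, the coefficient on ln Y is the income elasticity.
So η = -2.102.
η < 0 ⇒ inferior good.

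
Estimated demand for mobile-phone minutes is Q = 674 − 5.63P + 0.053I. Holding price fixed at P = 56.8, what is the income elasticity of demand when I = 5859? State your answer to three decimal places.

At P = 56.8, I = 5859: Q = 664.743.
Holding P constant, ∂Q/∂I = 0.053.
η_I = (∂Q/∂I)·(I/Q) = 0.053 × (5859/664.743) = 0.467.

0.467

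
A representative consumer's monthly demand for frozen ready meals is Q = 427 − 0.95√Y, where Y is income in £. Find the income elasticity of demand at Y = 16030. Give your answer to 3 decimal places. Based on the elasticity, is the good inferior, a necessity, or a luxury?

-0.196 (inferior good)

At Y = 16030: Q = 306.721.
dQ/dY = -0.95/(2√Y) = -0.00375169 at this income.
η = (dQ/dY)·(Y/Q) = -0.00375169 × (16030/306.721) = -0.196.
Since η < 0, the good is an inferior good.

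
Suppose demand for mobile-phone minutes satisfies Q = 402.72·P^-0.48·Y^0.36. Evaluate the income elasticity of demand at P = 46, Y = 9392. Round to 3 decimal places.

0.360

For a multiplicative demand Q = A·P^α·Y^β, the income elasticity is β everywhere.
Here β = 0.36, so η = 0.360.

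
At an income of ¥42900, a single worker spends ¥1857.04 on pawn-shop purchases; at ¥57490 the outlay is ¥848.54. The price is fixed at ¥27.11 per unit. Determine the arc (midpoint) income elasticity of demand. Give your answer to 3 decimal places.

-2.565

With a constant price, Q₁ = 1857.04/27.11 = 68.500 and Q₂ = 848.54/27.11 = 31.300 (equivalently, work directly with expenditure since P cancels).
Midpoint %ΔQ = (848.54 − 1857.04)/1352.79 = -0.74550; midpoint %ΔI = (57490 − 42900)/50195 = 0.29067.
η = -0.74550 / 0.29067 = -2.565.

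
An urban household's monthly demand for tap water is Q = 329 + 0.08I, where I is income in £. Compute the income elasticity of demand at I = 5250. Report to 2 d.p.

At I = 5250: Q = 749.000.
dQ/dI = 0.08.
η = (dQ/dI)·(I/Q) = 0.08 × (5250/749.000) = 0.56.

0.56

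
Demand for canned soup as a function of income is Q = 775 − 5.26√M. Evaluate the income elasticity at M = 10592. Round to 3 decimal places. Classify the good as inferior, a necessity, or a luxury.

At M = 10592: Q = 233.654.
dQ/dM = -5.26/(2√M) = -0.0255545 at this income.
η = (dQ/dM)·(M/Q) = -0.0255545 × (10592/233.654) = -1.158.
Since η < 0, the good is an inferior good.

-1.158 (inferior good)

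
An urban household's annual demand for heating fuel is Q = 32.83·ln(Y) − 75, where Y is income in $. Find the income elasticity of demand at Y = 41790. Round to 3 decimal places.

0.120

At Y = 41790: Q = 274.325.
dQ/dY = 32.83/Y = 0.000785595 at this income.
η = (dQ/dY)·(Y/Q) = 0.000785595 × (41790/274.325) = 0.120.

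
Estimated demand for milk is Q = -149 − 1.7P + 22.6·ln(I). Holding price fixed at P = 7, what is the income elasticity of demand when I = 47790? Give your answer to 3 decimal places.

At P = 7, I = 47790: Q = 82.605.
Holding P constant, ∂Q/∂I = 22.6/I = 0.000472902.
η_I = (∂Q/∂I)·(I/Q) = 0.000472902 × (47790/82.605) = 0.274.

0.274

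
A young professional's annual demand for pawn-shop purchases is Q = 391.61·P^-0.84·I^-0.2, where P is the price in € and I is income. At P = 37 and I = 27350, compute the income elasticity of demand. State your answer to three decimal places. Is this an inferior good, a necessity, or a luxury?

For a multiplicative demand Q = A·P^α·I^β, the income elasticity is β everywhere.
Here β = -0.2, so η = -0.200.
Since η < 0, this is an inferior good.

-0.200 (inferior good)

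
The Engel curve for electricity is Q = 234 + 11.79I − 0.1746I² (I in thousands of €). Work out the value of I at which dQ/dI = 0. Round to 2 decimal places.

33.76

dQ/dI = 11.79 − 0.3492I.
The good is inferior where dQ/dI < 0. Setting dQ/dI = 0 gives I = 11.79 / 0.3492 = 33.76.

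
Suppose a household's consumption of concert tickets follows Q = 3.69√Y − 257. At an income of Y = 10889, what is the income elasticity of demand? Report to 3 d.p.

1.503

At Y = 10889: Q = 128.053.
dQ/dY = 3.69/(2√Y) = 0.0176808 at this income.
η = (dQ/dY)·(Y/Q) = 0.0176808 × (10889/128.053) = 1.503.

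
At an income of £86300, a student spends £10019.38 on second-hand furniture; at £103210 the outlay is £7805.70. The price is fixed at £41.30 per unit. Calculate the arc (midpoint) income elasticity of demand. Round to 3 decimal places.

-1.392

With a constant price, Q₁ = 10019.38/41.30 = 242.600 and Q₂ = 7805.70/41.30 = 189.000 (equivalently, work directly with expenditure since P cancels).
Midpoint %ΔQ = (7805.70 − 10019.38)/8912.54 = -0.24838; midpoint %ΔI = (103210 − 86300)/94755 = 0.17846.
η = -0.24838 / 0.17846 = -1.392.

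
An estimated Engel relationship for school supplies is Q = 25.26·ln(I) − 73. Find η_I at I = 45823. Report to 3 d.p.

At I = 45823: Q = 198.104.
dQ/dI = 25.26/I = 0.000551252 at this income.
η = (dQ/dI)·(I/Q) = 0.000551252 × (45823/198.104) = 0.128.

0.128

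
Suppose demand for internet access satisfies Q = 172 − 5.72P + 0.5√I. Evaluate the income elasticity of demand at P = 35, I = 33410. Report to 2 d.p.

0.72

At P = 35, I = 33410: Q = 63.192.
Holding P constant, ∂Q/∂I = 0.5/(2√I) = 0.00136773.
η_I = (∂Q/∂I)·(I/Q) = 0.00136773 × (33410/63.192) = 0.72.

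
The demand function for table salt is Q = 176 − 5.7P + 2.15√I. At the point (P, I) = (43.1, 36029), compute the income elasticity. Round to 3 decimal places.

At P = 43.1, I = 36029: Q = 338.428.
Holding P constant, ∂Q/∂I = 2.15/(2√I) = 0.00566347.
η_I = (∂Q/∂I)·(I/Q) = 0.00566347 × (36029/338.428) = 0.603.

0.603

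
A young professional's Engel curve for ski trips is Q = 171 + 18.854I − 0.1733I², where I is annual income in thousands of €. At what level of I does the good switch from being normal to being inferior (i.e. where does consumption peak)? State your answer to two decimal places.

54.40

dQ/dI = 18.854 − 0.3466I.
The good is inferior where dQ/dI < 0. Setting dQ/dI = 0 gives I = 18.854 / 0.3466 = 54.40.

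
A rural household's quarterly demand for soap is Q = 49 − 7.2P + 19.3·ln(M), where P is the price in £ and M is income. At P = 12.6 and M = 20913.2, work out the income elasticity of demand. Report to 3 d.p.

At P = 12.6, M = 20913.2: Q = 150.279.
Holding P constant, ∂Q/∂M = 19.3/M = 0.000922862.
η_M = (∂Q/∂M)·(M/Q) = 0.000922862 × (20913.2/150.279) = 0.128.

0.128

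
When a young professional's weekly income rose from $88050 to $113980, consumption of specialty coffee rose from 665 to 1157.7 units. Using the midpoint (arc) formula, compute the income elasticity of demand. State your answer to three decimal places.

ΔQ = 1157.7 − 665 = 492.7; midpoint Q̄ = (665 + 1157.7)/2 = 911.35.
ΔI = 113980 − 88050 = 25930; midpoint Ī = (88050 + 113980)/2 = 101015.
η = (ΔQ/Q̄) ÷ (ΔI/Ī) = (492.7/911.35) ÷ (25930/101015) = 2.106.

2.106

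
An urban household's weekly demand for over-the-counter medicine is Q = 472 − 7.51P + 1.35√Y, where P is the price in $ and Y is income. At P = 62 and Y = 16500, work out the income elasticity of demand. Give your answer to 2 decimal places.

0.48

At P = 62, Y = 16500: Q = 179.791.
Holding P constant, ∂Q/∂Y = 1.35/(2√Y) = 0.00525487.
η_Y = (∂Q/∂Y)·(Y/Q) = 0.00525487 × (16500/179.791) = 0.48.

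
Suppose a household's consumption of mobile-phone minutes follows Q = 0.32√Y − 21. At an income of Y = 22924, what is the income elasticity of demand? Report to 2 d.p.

At Y = 22924: Q = 27.450.
dQ/dY = 0.32/(2√Y) = 0.00105676 at this income.
η = (dQ/dY)·(Y/Q) = 0.00105676 × (22924/27.450) = 0.88.

0.88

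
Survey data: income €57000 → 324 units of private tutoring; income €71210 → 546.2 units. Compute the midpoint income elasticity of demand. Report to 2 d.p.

2.30

ΔQ = 546.2 − 324 = 222.2; midpoint Q̄ = (324 + 546.2)/2 = 435.1.
ΔI = 71210 − 57000 = 14210; midpoint Ī = (57000 + 71210)/2 = 64105.
η = (ΔQ/Q̄) ÷ (ΔI/Ī) = (222.2/435.1) ÷ (14210/64105) = 2.30.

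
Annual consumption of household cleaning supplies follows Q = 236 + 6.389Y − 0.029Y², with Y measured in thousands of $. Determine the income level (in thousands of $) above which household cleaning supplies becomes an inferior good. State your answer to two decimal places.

110.16

dQ/dY = 6.389 − 0.058Y.
The good is inferior where dQ/dY < 0. Setting dQ/dY = 0 gives Y = 6.389 / 0.058 = 110.16.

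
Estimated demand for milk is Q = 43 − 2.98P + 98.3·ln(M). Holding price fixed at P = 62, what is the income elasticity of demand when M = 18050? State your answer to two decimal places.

At P = 62, M = 18050: Q = 821.669.
Holding P constant, ∂Q/∂M = 98.3/M = 0.00544598.
η_M = (∂Q/∂M)·(M/Q) = 0.00544598 × (18050/821.669) = 0.12.

0.12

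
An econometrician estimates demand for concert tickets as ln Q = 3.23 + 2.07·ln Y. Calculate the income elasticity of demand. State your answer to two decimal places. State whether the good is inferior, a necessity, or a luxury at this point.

2.07 (luxury)

In a log-linear demand, the coefficient on ln Y is the income elasticity.
So η = 2.07.
η > 1 ⇒ luxury.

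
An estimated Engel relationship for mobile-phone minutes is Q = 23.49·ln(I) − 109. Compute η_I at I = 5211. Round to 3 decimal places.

At I = 5211: Q = 92.040.
dQ/dI = 23.49/I = 0.00450777 at this income.
η = (dQ/dI)·(I/Q) = 0.00450777 × (5211/92.040) = 0.255.

0.255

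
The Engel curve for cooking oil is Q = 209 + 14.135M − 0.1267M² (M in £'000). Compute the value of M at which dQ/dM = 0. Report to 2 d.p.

55.78

dQ/dM = 14.135 − 0.2534M.
The good is inferior where dQ/dM < 0. Setting dQ/dM = 0 gives M = 14.135 / 0.2534 = 55.78.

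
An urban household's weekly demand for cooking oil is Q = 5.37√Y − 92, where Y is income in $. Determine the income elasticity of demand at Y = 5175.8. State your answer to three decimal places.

At Y = 5175.8: Q = 294.334.
dQ/dY = 5.37/(2√Y) = 0.0373212 at this income.
η = (dQ/dY)·(Y/Q) = 0.0373212 × (5175.8/294.334) = 0.656.

0.656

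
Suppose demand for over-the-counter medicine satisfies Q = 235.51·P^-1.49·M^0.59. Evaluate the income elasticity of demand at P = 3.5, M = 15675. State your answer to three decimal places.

0.590

For a multiplicative demand Q = A·P^α·M^β, the income elasticity is β everywhere.
Here β = 0.59, so η = 0.590.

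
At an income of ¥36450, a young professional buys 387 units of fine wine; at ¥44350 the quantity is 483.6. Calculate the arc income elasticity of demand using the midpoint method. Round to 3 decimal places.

1.135

ΔQ = 483.6 − 387 = 96.6; midpoint Q̄ = (387 + 483.6)/2 = 435.3.
ΔI = 44350 − 36450 = 7900; midpoint Ī = (36450 + 44350)/2 = 40400.
η = (ΔQ/Q̄) ÷ (ΔI/Ī) = (96.6/435.3) ÷ (7900/40400) = 1.135.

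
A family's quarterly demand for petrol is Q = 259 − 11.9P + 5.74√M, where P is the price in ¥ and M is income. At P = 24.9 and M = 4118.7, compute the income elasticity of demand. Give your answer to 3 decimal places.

At P = 24.9, M = 4118.7: Q = 331.067.
Holding P constant, ∂Q/∂M = 5.74/(2√M) = 0.04472.
η_M = (∂Q/∂M)·(M/Q) = 0.04472 × (4118.7/331.067) = 0.556.

0.556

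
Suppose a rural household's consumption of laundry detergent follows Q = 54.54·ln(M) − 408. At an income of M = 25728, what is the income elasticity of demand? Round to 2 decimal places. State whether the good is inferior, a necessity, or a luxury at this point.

0.37 (necessity)

At M = 25728: Q = 145.872.
dQ/dM = 54.54/M = 0.00211987 at this income.
η = (dQ/dM)·(M/Q) = 0.00211987 × (25728/145.872) = 0.37.
Since 0 < η < 1, the good is a necessity.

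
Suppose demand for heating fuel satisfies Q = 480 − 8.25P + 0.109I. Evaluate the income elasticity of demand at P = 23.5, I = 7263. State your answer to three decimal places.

0.735

At P = 23.5, I = 7263: Q = 1077.792.
Holding P constant, ∂Q/∂I = 0.109.
η_I = (∂Q/∂I)·(I/Q) = 0.109 × (7263/1077.792) = 0.735.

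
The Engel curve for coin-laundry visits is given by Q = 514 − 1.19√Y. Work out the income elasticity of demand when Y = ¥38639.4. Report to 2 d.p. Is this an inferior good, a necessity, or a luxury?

-0.42 (inferior good)

At Y = 38639.4: Q = 280.083.
dQ/dY = -1.19/(2√Y) = -0.00302693 at this income.
η = (dQ/dY)·(Y/Q) = -0.00302693 × (38639.4/280.083) = -0.42.
Since η < 0, the good is an inferior good.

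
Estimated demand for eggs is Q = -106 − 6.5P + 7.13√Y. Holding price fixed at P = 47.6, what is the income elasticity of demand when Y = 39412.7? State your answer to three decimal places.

0.708

At P = 47.6, Y = 39412.7: Q = 1000.093.
Holding P constant, ∂Q/∂Y = 7.13/(2√Y) = 0.0179573.
η_Y = (∂Q/∂Y)·(Y/Q) = 0.0179573 × (39412.7/1000.093) = 0.708.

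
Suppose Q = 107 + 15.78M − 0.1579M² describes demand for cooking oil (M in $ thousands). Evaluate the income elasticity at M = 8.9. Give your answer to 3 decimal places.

At M = 8.9: Q = 234.9347.
dQ/dM = 15.78 − 0.3158M = 12.96938.
η = (dQ/dM)·(M/Q) = 12.96938 × (8.9/234.9347) = 0.491.

0.491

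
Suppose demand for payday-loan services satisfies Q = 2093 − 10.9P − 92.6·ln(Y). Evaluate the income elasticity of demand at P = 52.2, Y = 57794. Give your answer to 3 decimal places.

At P = 52.2, Y = 57794: Q = 508.694.
Holding P constant, ∂Q/∂Y = -92.6/Y = -0.00160224.
η_Y = (∂Q/∂Y)·(Y/Q) = -0.00160224 × (57794/508.694) = -0.182.

-0.182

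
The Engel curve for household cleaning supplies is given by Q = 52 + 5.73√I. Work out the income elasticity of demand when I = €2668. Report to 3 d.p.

At I = 2668: Q = 347.970.
dQ/dI = 5.73/(2√I) = 0.0554666 at this income.
η = (dQ/dI)·(I/Q) = 0.0554666 × (2668/347.970) = 0.425.

0.425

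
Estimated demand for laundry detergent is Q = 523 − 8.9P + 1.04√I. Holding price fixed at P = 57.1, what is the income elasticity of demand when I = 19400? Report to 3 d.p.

At P = 57.1, I = 19400: Q = 159.665.
Holding P constant, ∂Q/∂I = 1.04/(2√I) = 0.00373338.
η_I = (∂Q/∂I)·(I/Q) = 0.00373338 × (19400/159.665) = 0.454.

0.454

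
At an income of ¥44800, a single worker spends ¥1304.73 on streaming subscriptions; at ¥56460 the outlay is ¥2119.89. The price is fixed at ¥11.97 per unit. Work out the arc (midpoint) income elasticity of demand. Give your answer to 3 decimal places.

With a constant price, Q₁ = 1304.73/11.97 = 109.000 and Q₂ = 2119.89/11.97 = 177.100 (equivalently, work directly with expenditure since P cancels).
Midpoint %ΔQ = (2119.89 − 1304.73)/1712.31 = 0.47606; midpoint %ΔI = (56460 − 44800)/50630 = 0.23030.
η = 0.47606 / 0.23030 = 2.067.

2.067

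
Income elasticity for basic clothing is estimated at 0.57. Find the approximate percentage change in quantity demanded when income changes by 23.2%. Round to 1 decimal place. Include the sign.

%ΔQ ≈ η × %ΔI = 0.57 × 23.2% = 13.2%.

13.2%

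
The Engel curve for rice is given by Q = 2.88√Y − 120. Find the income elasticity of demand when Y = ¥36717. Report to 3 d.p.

0.639

At Y = 36717: Q = 431.856.
dQ/dY = 2.88/(2√Y) = 0.007515 at this income.
η = (dQ/dY)·(Y/Q) = 0.007515 × (36717/431.856) = 0.639.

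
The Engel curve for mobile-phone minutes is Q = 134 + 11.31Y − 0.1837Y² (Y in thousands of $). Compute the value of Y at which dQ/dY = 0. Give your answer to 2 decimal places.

dQ/dY = 11.31 − 0.3674Y.
The good is inferior where dQ/dY < 0. Setting dQ/dY = 0 gives Y = 11.31 / 0.3674 = 30.78.

30.78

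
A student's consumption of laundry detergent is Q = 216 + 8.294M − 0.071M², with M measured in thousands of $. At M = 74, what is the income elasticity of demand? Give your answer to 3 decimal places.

At M = 74: Q = 440.9600.
dQ/dM = 8.294 − 0.142M = -2.21400.
η = (dQ/dM)·(M/Q) = -2.21400 × (74/440.9600) = -0.372.

-0.372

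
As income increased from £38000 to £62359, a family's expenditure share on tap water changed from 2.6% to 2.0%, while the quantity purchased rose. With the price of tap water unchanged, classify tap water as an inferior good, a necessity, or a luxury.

Quantity rises but the budget share falls as income rises, so 0 < η < 1.

necessity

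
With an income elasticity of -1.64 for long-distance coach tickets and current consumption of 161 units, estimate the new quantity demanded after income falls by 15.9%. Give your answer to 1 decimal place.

%ΔQ ≈ η × %ΔI = -1.64 × (-15.9%) = 26.076%.
New Q ≈ 161 × (1 + 0.26076) = 203.0.

203.0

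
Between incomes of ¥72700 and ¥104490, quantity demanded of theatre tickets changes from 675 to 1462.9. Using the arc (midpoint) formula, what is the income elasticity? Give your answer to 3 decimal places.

2.054

ΔQ = 1462.9 − 675 = 787.9; midpoint Q̄ = (675 + 1462.9)/2 = 1068.95.
ΔI = 104490 − 72700 = 31790; midpoint Ī = (72700 + 104490)/2 = 88595.
η = (ΔQ/Q̄) ÷ (ΔI/Ī) = (787.9/1068.95) ÷ (31790/88595) = 2.054.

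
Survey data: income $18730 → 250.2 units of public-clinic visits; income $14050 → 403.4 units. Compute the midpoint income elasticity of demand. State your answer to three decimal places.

-1.642

ΔQ = 403.4 − 250.2 = 153.2; midpoint Q̄ = (250.2 + 403.4)/2 = 326.8.
ΔI = 14050 − 18730 = -4680; midpoint Ī = (18730 + 14050)/2 = 16390.
η = (ΔQ/Q̄) ÷ (ΔI/Ī) = (153.2/326.8) ÷ (-4680/16390) = -1.642.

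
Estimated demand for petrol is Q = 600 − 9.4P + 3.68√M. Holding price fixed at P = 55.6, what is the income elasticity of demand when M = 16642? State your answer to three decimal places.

0.430

At P = 55.6, M = 16642: Q = 552.094.
Holding P constant, ∂Q/∂M = 3.68/(2√M) = 0.0142631.
η_M = (∂Q/∂M)·(M/Q) = 0.0142631 × (16642/552.094) = 0.430.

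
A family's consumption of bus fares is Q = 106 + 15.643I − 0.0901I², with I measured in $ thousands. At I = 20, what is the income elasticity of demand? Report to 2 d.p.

At I = 20: Q = 382.8200.
dQ/dI = 15.643 − 0.1802I = 12.03900.
η = (dQ/dI)·(I/Q) = 12.03900 × (20/382.8200) = 0.63.

0.63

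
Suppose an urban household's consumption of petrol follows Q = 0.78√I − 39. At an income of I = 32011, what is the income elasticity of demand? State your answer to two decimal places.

0.69

At I = 32011: Q = 100.555.
dQ/dI = 0.78/(2√I) = 0.00217979 at this income.
η = (dQ/dI)·(I/Q) = 0.00217979 × (32011/100.555) = 0.69.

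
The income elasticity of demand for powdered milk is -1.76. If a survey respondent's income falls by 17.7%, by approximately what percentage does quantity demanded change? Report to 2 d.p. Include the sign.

%ΔQ ≈ η × %ΔI = -1.76 × (-17.7%) = 31.15%.

31.15%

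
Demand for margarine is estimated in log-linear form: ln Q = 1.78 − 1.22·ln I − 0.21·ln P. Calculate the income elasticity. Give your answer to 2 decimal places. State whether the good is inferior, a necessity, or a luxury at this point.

In a log-linear demand, the coefficient on ln I is the income elasticity.
So η = -1.22.
η < 0 ⇒ inferior good.

-1.22 (inferior good)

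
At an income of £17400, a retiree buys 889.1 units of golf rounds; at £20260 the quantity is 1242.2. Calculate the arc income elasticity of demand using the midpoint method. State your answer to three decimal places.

2.182

ΔQ = 1242.2 − 889.1 = 353.1; midpoint Q̄ = (889.1 + 1242.2)/2 = 1065.65.
ΔI = 20260 − 17400 = 2860; midpoint Ī = (17400 + 20260)/2 = 18830.
η = (ΔQ/Q̄) ÷ (ΔI/Ī) = (353.1/1065.65) ÷ (2860/18830) = 2.182.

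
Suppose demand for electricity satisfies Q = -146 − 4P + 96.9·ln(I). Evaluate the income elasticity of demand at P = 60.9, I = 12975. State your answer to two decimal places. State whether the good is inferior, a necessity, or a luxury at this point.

0.18 (necessity)

At P = 60.9, I = 12975: Q = 528.119.
Holding P constant, ∂Q/∂I = 96.9/I = 0.00746821.
η_I = (∂Q/∂I)·(I/Q) = 0.00746821 × (12975/528.119) = 0.18.
Since 0 < η < 1, this is a necessity.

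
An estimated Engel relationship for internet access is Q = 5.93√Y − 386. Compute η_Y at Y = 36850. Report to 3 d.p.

At Y = 36850: Q = 752.344.
dQ/dY = 5.93/(2√Y) = 0.0154456 at this income.
η = (dQ/dY)·(Y/Q) = 0.0154456 × (36850/752.344) = 0.757.

0.757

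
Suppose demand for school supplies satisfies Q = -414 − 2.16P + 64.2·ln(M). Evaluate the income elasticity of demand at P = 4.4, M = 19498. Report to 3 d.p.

0.305

At P = 4.4, M = 19498: Q = 210.668.
Holding P constant, ∂Q/∂M = 64.2/M = 0.00329265.
η_M = (∂Q/∂M)·(M/Q) = 0.00329265 × (19498/210.668) = 0.305.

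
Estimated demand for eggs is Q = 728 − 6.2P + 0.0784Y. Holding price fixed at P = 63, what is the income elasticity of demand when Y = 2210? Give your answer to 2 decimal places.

At P = 63, Y = 2210: Q = 510.664.
Holding P constant, ∂Q/∂Y = 0.0784.
η_Y = (∂Q/∂Y)·(Y/Q) = 0.0784 × (2210/510.664) = 0.34.

0.34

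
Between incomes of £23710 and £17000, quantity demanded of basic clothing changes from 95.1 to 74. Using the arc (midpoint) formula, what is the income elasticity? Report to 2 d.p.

0.76

ΔQ = 74 − 95.1 = -21.1; midpoint Q̄ = (95.1 + 74)/2 = 84.55.
ΔI = 17000 − 23710 = -6710; midpoint Ī = (23710 + 17000)/2 = 20355.
η = (ΔQ/Q̄) ÷ (ΔI/Ī) = (-21.1/84.55) ÷ (-6710/20355) = 0.76.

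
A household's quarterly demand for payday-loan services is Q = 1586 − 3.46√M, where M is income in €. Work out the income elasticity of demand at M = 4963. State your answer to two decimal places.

-0.09

At M = 4963: Q = 1342.248.
dQ/dM = -3.46/(2√M) = -0.0245569 at this income.
η = (dQ/dM)·(M/Q) = -0.0245569 × (4963/1342.248) = -0.09.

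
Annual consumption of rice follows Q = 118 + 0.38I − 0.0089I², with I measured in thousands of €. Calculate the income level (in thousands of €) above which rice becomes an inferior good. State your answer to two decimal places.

dQ/dI = 0.38 − 0.0178I.
The good is inferior where dQ/dI < 0. Setting dQ/dI = 0 gives I = 0.38 / 0.0178 = 21.35.

21.35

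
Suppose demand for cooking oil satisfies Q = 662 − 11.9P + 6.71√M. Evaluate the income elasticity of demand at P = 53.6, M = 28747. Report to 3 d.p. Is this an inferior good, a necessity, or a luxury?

At P = 53.6, M = 28747: Q = 1161.836.
Holding P constant, ∂Q/∂M = 6.71/(2√M) = 0.0197877.
η_M = (∂Q/∂M)·(M/Q) = 0.0197877 × (28747/1161.836) = 0.490.
Since 0 < η < 1, this is a necessity.

0.490 (necessity)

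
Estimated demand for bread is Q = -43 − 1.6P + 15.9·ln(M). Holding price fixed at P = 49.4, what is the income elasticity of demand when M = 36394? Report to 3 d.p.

At P = 49.4, M = 36394: Q = 44.944.
Holding P constant, ∂Q/∂M = 15.9/M = 0.000436885.
η_M = (∂Q/∂M)·(M/Q) = 0.000436885 × (36394/44.944) = 0.354.

0.354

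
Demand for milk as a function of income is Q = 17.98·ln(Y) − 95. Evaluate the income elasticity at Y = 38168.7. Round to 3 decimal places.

0.190

At Y = 38168.7: Q = 94.685.
dQ/dY = 17.98/Y = 0.000471067 at this income.
η = (dQ/dY)·(Y/Q) = 0.000471067 × (38168.7/94.685) = 0.190.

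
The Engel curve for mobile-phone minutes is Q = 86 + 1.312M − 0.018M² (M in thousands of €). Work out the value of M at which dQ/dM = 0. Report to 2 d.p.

36.44

dQ/dM = 1.312 − 0.036M.
The good is inferior where dQ/dM < 0. Setting dQ/dM = 0 gives M = 1.312 / 0.036 = 36.44.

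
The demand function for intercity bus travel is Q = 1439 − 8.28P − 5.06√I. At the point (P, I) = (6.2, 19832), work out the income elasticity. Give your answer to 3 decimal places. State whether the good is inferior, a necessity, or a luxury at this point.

At P = 6.2, I = 19832: Q = 675.084.
Holding P constant, ∂Q/∂I = -5.06/(2√I) = -0.0179654.
η_I = (∂Q/∂I)·(I/Q) = -0.0179654 × (19832/675.084) = -0.528.
Since η < 0, this is an inferior good.

-0.528 (inferior good)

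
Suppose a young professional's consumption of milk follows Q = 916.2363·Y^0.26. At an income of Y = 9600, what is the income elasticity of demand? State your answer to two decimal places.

For Q = A·Y^β the income elasticity is constant and equal to β.
Here β = 0.26, so η = 0.26.

0.26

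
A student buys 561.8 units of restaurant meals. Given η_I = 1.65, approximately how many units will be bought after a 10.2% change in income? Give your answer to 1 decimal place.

%ΔQ ≈ η × %ΔI = 1.65 × 10.2% = 16.83%.
New Q ≈ 561.8 × (1 + 0.1683) = 656.4.

656.4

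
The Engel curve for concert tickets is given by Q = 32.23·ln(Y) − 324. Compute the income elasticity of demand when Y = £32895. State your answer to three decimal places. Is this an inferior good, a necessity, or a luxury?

2.871 (luxury)

At Y = 32895: Q = 11.227.
dQ/dY = 32.23/Y = 0.000979784 at this income.
η = (dQ/dY)·(Y/Q) = 0.000979784 × (32895/11.227) = 2.871.
Since η > 1, the good is a luxury.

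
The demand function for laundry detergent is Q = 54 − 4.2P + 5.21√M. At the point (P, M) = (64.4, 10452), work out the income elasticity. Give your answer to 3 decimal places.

0.842

At P = 64.4, M = 10452: Q = 316.164.
Holding P constant, ∂Q/∂M = 5.21/(2√M) = 0.0254805.
η_M = (∂Q/∂M)·(M/Q) = 0.0254805 × (10452/316.164) = 0.842.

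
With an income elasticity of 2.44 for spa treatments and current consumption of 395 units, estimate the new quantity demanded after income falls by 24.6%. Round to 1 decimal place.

157.9

%ΔQ ≈ η × %ΔI = 2.44 × (-24.6%) = -60.024%.
New Q ≈ 395 × (1 − 0.60024) = 157.9.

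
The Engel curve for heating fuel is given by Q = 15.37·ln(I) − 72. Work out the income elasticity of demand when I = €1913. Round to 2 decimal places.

0.35

At I = 1913: Q = 44.142.
dQ/dI = 15.37/I = 0.0080345 at this income.
η = (dQ/dI)·(I/Q) = 0.0080345 × (1913/44.142) = 0.35.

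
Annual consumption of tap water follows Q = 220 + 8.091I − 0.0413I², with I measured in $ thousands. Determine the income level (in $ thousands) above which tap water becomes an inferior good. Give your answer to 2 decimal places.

97.95

dQ/dI = 8.091 − 0.0826I.
The good is inferior where dQ/dI < 0. Setting dQ/dI = 0 gives I = 8.091 / 0.0826 = 97.95.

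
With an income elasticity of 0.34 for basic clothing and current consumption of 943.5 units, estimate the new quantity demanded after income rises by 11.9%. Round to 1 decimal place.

%ΔQ ≈ η × %ΔI = 0.34 × 11.9% = 4.046%.
New Q ≈ 943.5 × (1 + 0.04046) = 981.7.

981.7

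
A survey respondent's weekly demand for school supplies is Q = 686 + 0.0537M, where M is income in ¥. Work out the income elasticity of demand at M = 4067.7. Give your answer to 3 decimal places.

At M = 4067.7: Q = 904.435.
dQ/dM = 0.0537.
η = (dQ/dM)·(M/Q) = 0.0537 × (4067.7/904.435) = 0.242.

0.242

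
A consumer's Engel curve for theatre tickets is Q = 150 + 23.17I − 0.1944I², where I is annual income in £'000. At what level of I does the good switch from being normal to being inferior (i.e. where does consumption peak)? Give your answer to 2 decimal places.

dQ/dI = 23.17 − 0.3888I.
The good is inferior where dQ/dI < 0. Setting dQ/dI = 0 gives I = 23.17 / 0.3888 = 59.59.

59.59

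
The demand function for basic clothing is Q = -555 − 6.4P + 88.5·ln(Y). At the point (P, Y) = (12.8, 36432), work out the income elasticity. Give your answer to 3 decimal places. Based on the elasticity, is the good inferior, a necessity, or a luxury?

At P = 12.8, Y = 36432: Q = 292.613.
Holding P constant, ∂Q/∂Y = 88.5/Y = 0.00242918.
η_Y = (∂Q/∂Y)·(Y/Q) = 0.00242918 × (36432/292.613) = 0.302.
Since 0 < η < 1, this is a necessity.

0.302 (necessity)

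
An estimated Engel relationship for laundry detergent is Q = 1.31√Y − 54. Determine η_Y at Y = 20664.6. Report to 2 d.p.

At Y = 20664.6: Q = 134.315.
dQ/dY = 1.31/(2√Y) = 0.00455646 at this income.
η = (dQ/dY)·(Y/Q) = 0.00455646 × (20664.6/134.315) = 0.70.

0.70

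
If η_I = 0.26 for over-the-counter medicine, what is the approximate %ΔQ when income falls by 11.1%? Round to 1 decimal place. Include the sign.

-2.9%

%ΔQ ≈ η × %ΔI = 0.26 × (-11.1%) = -2.9%.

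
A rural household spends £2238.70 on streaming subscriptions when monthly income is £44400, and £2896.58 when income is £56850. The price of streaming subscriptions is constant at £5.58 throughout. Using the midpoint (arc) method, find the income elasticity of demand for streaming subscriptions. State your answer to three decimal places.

1.042

With a constant price, Q₁ = 2238.70/5.58 = 401.201 and Q₂ = 2896.58/5.58 = 519.100 (equivalently, work directly with expenditure since P cancels).
Midpoint %ΔQ = (2896.58 − 2238.70)/2567.64 = 0.25622; midpoint %ΔI = (56850 − 44400)/50625 = 0.24593.
η = 0.25622 / 0.24593 = 1.042.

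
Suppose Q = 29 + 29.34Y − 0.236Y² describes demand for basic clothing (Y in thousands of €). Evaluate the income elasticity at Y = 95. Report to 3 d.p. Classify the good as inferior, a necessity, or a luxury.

At Y = 95: Q = 686.4000.
dQ/dY = 29.34 − 0.472Y = -15.50000.
η = (dQ/dY)·(Y/Q) = -15.50000 × (95/686.4000) = -2.145.
η < 0 ⇒ inferior good.

-2.145 (inferior good)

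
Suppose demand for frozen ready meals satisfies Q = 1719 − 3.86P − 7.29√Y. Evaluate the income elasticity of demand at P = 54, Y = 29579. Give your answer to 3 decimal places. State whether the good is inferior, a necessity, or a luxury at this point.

At P = 54, Y = 29579: Q = 256.786.
Holding P constant, ∂Q/∂Y = -7.29/(2√Y) = -0.0211937.
η_Y = (∂Q/∂Y)·(Y/Q) = -0.0211937 × (29579/256.786) = -2.441.
Since η < 0, this is an inferior good.

-2.441 (inferior good)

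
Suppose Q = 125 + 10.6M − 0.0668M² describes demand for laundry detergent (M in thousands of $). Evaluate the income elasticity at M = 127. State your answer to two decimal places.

At M = 127: Q = 393.7828.
dQ/dM = 10.6 − 0.1336M = -6.36720.
η = (dQ/dM)·(M/Q) = -6.36720 × (127/393.7828) = -2.05.

-2.05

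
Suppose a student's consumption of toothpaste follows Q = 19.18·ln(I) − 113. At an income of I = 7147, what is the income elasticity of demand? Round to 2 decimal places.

At I = 7147: Q = 57.212.
dQ/dI = 19.18/I = 0.00268364 at this income.
η = (dQ/dI)·(I/Q) = 0.00268364 × (7147/57.212) = 0.34.

0.34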